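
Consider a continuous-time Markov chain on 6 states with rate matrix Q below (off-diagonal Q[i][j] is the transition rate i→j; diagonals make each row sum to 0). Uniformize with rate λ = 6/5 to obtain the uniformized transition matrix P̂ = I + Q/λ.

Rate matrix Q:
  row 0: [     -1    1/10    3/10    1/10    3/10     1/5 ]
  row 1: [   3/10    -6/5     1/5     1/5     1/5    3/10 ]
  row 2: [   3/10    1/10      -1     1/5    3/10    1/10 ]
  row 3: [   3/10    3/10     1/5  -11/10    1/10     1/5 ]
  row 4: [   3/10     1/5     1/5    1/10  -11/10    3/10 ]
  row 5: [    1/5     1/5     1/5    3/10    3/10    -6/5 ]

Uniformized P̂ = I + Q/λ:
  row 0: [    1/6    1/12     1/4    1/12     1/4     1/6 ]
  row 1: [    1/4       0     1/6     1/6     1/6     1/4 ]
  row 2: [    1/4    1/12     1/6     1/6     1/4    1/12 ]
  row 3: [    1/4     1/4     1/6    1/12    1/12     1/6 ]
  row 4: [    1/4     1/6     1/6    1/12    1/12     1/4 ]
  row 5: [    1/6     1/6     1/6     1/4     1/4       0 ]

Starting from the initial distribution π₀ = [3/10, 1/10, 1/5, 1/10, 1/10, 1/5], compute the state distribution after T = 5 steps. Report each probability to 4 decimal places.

t=0: π = [0.3000, 0.1000, 0.2000, 0.1000, 0.1000, 0.2000]
t=1: π = [0.2083, 0.1167, 0.1917, 0.1417, 0.2083, 0.1333]
t=2: π = [0.2215, 0.1257, 0.1840, 0.1313, 0.1819, 0.1556]
t=3: π = [0.2186, 0.1229, 0.1851, 0.1351, 0.1873, 0.1510]
t=4: π = [0.2192, 0.1238, 0.1849, 0.1342, 0.1860, 0.1519]
t=5: π = [0.2191, 0.1235, 0.1849, 0.1344, 0.1863, 0.1518]

π = [0.2191, 0.1235, 0.1849, 0.1344, 0.1863, 0.1518]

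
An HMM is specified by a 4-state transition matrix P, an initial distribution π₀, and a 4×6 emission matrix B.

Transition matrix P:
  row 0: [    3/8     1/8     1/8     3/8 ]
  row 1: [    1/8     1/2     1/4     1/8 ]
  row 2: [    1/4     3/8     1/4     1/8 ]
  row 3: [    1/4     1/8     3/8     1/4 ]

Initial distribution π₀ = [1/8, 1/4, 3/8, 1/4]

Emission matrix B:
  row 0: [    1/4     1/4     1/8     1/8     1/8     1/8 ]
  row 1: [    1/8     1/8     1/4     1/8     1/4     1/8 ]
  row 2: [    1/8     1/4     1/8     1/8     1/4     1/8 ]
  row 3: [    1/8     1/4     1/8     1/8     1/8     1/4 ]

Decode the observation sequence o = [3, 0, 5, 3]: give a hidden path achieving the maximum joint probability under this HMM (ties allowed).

path = [2, 0, 3, 2]

t=0: δ = [1.562e-02, 3.125e-02, 4.688e-02, 3.125e-02]  (obs o_0=3)
t=1: δ = [2.930e-03, 2.197e-03, 1.465e-03, 9.766e-04]  ψ = [2, 2, 2, 3]  (obs o_1=0)
t=2: δ = [1.373e-04, 1.373e-04, 6.866e-05, 2.747e-04]  ψ = [0, 1, 1, 0]  (obs o_2=5)
t=3: δ = [8.583e-06, 8.583e-06, 1.287e-05, 8.583e-06]  ψ = [3, 1, 3, 3]  (obs o_3=3)
backtrack: best end state = 2; path = [2, 0, 3, 2]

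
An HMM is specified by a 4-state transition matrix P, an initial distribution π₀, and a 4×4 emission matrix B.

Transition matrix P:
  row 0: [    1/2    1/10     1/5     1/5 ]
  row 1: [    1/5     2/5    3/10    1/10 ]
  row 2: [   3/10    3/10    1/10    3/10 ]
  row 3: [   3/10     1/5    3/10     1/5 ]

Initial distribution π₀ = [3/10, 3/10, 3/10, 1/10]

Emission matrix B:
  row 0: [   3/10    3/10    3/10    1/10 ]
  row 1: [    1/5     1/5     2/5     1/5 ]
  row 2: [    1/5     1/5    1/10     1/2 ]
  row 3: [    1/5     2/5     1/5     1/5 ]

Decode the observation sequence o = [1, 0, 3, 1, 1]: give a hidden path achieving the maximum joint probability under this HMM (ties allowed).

path = [0, 0, 2, 0, 0]

t=0: δ = [9.000e-02, 6.000e-02, 6.000e-02, 4.000e-02]  (obs o_0=1)
t=1: δ = [1.350e-02, 4.800e-03, 3.600e-03, 3.600e-03]  ψ = [0, 1, 0, 0]  (obs o_1=0)
t=2: δ = [6.750e-04, 3.840e-04, 1.350e-03, 5.400e-04]  ψ = [0, 1, 0, 0]  (obs o_2=3)
t=3: δ = [1.215e-04, 8.100e-05, 3.240e-05, 1.620e-04]  ψ = [2, 2, 3, 2]  (obs o_3=1)
t=4: δ = [1.822e-05, 6.480e-06, 9.720e-06, 1.296e-05]  ψ = [0, 1, 3, 3]  (obs o_4=1)
backtrack: best end state = 0; path = [0, 0, 2, 0, 0]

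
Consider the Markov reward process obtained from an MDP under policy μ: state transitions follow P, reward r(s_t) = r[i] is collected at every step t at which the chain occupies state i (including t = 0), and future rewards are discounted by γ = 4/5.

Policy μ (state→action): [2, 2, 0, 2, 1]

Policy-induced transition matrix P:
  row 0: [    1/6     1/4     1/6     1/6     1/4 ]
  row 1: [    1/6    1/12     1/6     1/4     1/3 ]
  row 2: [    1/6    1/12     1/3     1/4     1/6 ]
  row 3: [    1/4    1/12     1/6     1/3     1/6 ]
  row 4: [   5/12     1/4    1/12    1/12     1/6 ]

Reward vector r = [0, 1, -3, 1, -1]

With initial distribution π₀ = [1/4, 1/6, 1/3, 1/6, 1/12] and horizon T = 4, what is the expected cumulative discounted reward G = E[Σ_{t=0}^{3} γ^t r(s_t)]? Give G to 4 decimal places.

G = -1.5901

t=0: π = [0.2500, 0.1667, 0.3333, 0.1667, 0.0833], E[r] = -0.7500, γ^t·E[r] = -0.750000, running G = -0.750000
t=1: π = [0.2014, 0.1389, 0.2153, 0.2292, 0.2153], E[r] = -0.4931, γ^t·E[r] = -0.394444, running G = -1.144444
t=2: π = [0.2396, 0.1528, 0.1846, 0.2164, 0.2066], E[r] = -0.3912, γ^t·E[r] = -0.250370, running G = -1.394815
t=3: π = [0.2364, 0.1577, 0.1802, 0.2136, 0.2121], E[r] = -0.3814, γ^t·E[r] = -0.195284, running G = -1.590099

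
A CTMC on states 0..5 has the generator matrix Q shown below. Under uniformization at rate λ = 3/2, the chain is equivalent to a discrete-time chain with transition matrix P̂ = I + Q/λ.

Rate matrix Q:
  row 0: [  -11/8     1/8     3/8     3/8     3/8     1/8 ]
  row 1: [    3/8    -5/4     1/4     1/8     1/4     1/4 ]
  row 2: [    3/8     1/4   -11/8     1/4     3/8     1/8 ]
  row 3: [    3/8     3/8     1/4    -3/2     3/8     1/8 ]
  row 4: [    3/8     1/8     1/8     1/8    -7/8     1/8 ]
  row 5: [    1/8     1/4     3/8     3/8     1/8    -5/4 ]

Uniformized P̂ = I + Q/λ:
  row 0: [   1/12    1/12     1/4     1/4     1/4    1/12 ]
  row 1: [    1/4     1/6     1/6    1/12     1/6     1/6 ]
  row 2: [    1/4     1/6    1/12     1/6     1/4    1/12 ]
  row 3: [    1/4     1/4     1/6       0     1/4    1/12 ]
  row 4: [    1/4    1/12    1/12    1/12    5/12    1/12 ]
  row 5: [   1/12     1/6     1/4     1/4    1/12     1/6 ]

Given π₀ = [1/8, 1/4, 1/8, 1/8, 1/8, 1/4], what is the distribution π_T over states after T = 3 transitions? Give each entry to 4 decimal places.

π = [0.1992, 0.1408, 0.1578, 0.1360, 0.2619, 0.1044]

t=0: π = [0.1250, 0.2500, 0.1250, 0.1250, 0.1250, 0.2500]
t=1: π = [0.1875, 0.1563, 0.1771, 0.1458, 0.2083, 0.1250]
t=2: π = [0.1979, 0.1458, 0.1606, 0.1380, 0.2509, 0.1068]
t=3: π = [0.1992, 0.1408, 0.1578, 0.1360, 0.2619, 0.1044]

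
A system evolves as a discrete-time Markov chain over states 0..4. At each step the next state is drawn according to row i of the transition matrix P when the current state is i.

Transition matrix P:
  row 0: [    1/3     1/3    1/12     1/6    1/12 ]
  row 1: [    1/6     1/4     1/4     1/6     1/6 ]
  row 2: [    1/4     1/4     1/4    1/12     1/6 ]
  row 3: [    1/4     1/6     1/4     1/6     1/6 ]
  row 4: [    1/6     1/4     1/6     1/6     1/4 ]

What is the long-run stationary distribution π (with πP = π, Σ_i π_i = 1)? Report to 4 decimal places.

π = [0.2348, 0.2570, 0.1975, 0.1502, 0.1605]

Balance equations π_j = Σ_i π_i·P[i][j]:
  π_0 = 1/3·π_0 + 1/6·π_1 + 1/4·π_2 + 1/4·π_3 + 1/6·π_4
  π_1 = 1/3·π_0 + 1/4·π_1 + 1/4·π_2 + 1/6·π_3 + 1/4·π_4
  π_2 = 1/12·π_0 + 1/4·π_1 + 1/4·π_2 + 1/4·π_3 + 1/6·π_4
  π_3 = 1/6·π_0 + 1/6·π_1 + 1/12·π_2 + 1/6·π_3 + 1/6·π_4
  normalize: π_0 + π_1 + π_2 + π_3 + π_4 = 1
Solving the linear system gives exactly π = [343/1461, 1377/5357, 1058/5357, 2414/16071, 2579/16071].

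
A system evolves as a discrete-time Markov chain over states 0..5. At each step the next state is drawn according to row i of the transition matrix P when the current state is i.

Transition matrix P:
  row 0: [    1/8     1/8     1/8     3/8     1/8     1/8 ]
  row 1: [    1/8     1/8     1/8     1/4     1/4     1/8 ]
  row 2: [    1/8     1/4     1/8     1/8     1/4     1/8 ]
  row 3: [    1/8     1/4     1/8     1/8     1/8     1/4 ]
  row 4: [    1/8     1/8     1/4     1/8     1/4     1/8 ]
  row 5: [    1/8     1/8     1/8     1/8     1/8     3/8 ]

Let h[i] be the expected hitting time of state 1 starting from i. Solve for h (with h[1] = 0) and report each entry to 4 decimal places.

First-step conditioning: h[1] = 0; for i ≠ 1, h[i] = 1 + Σ_k P[i][k]·h[k].
  h[0] = 1 + 1/8·h[0] + 1/8·h[2] + 3/8·h[3] + 1/8·h[4] + 1/8·h[5]
  h[2] = 1 + 1/8·h[0] + 1/8·h[2] + 1/8·h[3] + 1/4·h[4] + 1/8·h[5]
  h[3] = 1 + 1/8·h[0] + 1/8·h[2] + 1/8·h[3] + 1/8·h[4] + 1/4·h[5]
  h[4] = 1 + 1/8·h[0] + 1/4·h[2] + 1/8·h[3] + 1/4·h[4] + 1/8·h[5]
  h[5] = 1 + 1/8·h[0] + 1/8·h[2] + 1/8·h[3] + 1/8·h[4] + 3/8·h[5]
Solving the 5×5 linear system over states ≠ 1 gives exactly h = [13640/2291, 0, 12288/2291, 12320/2291, 13824/2291, 14080/2291] (h[1] = 0 is the target).

h = [5.9537, 0.0000, 5.3636, 5.3776, 6.0340, 6.1458]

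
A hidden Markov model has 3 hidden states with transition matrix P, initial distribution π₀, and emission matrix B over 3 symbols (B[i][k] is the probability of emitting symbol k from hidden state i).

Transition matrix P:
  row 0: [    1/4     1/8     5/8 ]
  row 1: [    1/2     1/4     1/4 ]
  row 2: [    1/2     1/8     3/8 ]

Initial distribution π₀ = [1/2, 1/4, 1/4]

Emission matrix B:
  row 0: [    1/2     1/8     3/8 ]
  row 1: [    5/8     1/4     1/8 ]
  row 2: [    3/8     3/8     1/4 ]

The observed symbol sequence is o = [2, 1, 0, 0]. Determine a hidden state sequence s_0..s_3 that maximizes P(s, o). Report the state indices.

path = [0, 2, 0, 2]

t=0: δ = [1.875e-01, 3.125e-02, 6.250e-02]  (obs o_0=2)
t=1: δ = [5.859e-03, 5.859e-03, 4.395e-02]  ψ = [0, 0, 0]  (obs o_1=1)
t=2: δ = [1.099e-02, 3.433e-03, 6.180e-03]  ψ = [2, 2, 2]  (obs o_2=0)
t=3: δ = [1.545e-03, 8.583e-04, 2.575e-03]  ψ = [2, 0, 0]  (obs o_3=0)
backtrack: best end state = 2; path = [0, 2, 0, 2]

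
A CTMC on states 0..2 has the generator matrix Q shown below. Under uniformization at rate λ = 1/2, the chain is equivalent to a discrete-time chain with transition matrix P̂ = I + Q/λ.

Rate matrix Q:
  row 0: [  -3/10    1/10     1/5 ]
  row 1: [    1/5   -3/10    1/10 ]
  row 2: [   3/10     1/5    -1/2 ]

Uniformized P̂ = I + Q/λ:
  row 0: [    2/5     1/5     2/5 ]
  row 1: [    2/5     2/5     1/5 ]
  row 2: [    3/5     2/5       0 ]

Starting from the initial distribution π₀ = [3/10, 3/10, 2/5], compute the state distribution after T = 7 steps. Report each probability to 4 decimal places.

t=0: π = [0.3000, 0.3000, 0.4000]
t=1: π = [0.4800, 0.3400, 0.1800]
t=2: π = [0.4360, 0.3040, 0.2600]
t=3: π = [0.4520, 0.3128, 0.2352]
t=4: π = [0.4470, 0.3096, 0.2434]
t=5: π = [0.4487, 0.3106, 0.2407]
t=6: π = [0.4481, 0.3103, 0.2416]
t=7: π = [0.4483, 0.3104, 0.2413]

π = [0.4483, 0.3104, 0.2413]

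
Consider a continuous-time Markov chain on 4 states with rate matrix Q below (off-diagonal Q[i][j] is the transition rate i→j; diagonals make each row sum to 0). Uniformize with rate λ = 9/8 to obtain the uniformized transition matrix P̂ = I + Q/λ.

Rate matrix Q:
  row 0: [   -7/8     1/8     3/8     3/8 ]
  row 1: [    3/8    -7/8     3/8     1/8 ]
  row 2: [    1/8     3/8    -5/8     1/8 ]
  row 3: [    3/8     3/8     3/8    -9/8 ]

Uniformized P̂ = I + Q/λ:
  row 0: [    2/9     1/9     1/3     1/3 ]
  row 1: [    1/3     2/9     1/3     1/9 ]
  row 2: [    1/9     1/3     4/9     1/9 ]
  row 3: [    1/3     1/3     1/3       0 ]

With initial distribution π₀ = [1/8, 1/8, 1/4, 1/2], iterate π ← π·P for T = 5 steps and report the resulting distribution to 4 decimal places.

π = [0.2250, 0.2550, 0.3750, 0.1450]

t=0: π = [0.1250, 0.1250, 0.2500, 0.5000]
t=1: π = [0.2639, 0.2917, 0.3611, 0.0833]
t=2: π = [0.2238, 0.2423, 0.3735, 0.1605]
t=3: π = [0.2255, 0.2567, 0.3748, 0.1430]
t=4: π = [0.2250, 0.2547, 0.3750, 0.1453]
t=5: π = [0.2250, 0.2550, 0.3750, 0.1450]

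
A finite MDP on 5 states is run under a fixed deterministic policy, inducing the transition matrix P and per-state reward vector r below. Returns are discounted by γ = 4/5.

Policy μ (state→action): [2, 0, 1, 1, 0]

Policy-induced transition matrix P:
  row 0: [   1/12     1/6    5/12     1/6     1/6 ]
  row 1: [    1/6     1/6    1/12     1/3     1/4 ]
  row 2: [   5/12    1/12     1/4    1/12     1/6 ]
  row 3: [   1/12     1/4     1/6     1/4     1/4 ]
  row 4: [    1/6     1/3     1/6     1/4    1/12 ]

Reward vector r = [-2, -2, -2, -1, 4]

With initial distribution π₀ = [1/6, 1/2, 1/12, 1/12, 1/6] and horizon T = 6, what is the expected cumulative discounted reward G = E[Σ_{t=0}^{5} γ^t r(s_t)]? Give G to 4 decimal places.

G = -2.5851

t=0: π = [0.1667, 0.5000, 0.0833, 0.0833, 0.1667], E[r] = -0.9167, γ^t·E[r] = -0.916667, running G = -0.916667
t=1: π = [0.1667, 0.1944, 0.1736, 0.2639, 0.2014], E[r] = -0.5278, γ^t·E[r] = -0.422222, running G = -1.338889
t=2: π = [0.1742, 0.2078, 0.2066, 0.2234, 0.1881], E[r] = -0.6481, γ^t·E[r] = -0.414815, running G = -1.753704
t=3: π = [0.1852, 0.1994, 0.2101, 0.2184, 0.1869], E[r] = -0.6601, γ^t·E[r] = -0.337975, running G = -2.091679
t=4: π = [0.1856, 0.1985, 0.2139, 0.2162, 0.1859], E[r] = -0.6684, γ^t·E[r] = -0.273779, running G = -2.365458
t=5: π = [0.1867, 0.1978, 0.2143, 0.2154, 0.1857], E[r] = -0.6702, γ^t·E[r] = -0.219604, running G = -2.585063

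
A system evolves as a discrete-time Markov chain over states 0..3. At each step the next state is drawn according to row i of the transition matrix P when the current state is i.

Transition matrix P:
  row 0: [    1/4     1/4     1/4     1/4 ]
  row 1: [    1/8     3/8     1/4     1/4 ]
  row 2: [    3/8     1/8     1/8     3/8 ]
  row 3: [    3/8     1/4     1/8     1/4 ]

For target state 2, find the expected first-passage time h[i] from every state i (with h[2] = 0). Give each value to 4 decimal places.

First-step conditioning: h[2] = 0; for i ≠ 2, h[i] = 1 + Σ_k P[i][k]·h[k].
  h[0] = 1 + 1/4·h[0] + 1/4·h[1] + 1/4·h[3]
  h[1] = 1 + 1/8·h[0] + 3/8·h[1] + 1/4·h[3]
  h[3] = 1 + 3/8·h[0] + 1/4·h[1] + 1/4·h[3]
Solving the 3×3 linear system over states ≠ 2 gives exactly h = [32/7, 32/7, 0, 36/7] (h[2] = 0 is the target).

h = [4.5714, 4.5714, 0.0000, 5.1429]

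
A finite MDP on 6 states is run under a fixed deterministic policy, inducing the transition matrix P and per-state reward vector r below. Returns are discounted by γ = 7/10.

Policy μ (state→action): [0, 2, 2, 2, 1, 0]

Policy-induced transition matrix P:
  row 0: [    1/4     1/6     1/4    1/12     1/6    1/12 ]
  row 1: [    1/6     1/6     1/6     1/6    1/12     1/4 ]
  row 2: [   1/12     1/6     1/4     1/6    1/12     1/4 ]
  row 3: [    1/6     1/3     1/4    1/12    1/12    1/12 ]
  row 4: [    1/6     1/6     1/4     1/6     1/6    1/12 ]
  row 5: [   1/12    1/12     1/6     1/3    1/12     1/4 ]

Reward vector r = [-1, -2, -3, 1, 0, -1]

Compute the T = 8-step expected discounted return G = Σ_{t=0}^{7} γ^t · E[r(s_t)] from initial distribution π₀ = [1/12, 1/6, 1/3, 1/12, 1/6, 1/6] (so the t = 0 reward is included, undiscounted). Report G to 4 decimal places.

t=0: π = [0.0833, 0.1667, 0.3333, 0.0833, 0.1667, 0.1667], E[r] = -1.5000, γ^t·E[r] = -1.500000, running G = -1.500000
t=1: π = [0.1319, 0.1667, 0.2222, 0.1806, 0.1042, 0.1944], E[r] = -1.1458, γ^t·E[r] = -0.802083, running G = -2.302083
t=2: π = [0.1429, 0.1806, 0.2199, 0.1730, 0.1030, 0.1806], E[r] = -1.1713, γ^t·E[r] = -0.573935, running G = -2.876019
t=3: π = [0.1452, 0.1805, 0.2199, 0.1704, 0.1038, 0.1802], E[r] = -1.1756, γ^t·E[r] = -0.403227, running G = -3.279245
t=4: π = [0.1454, 0.1801, 0.2199, 0.1704, 0.1041, 0.1801], E[r] = -1.1751, γ^t·E[r] = -0.282137, running G = -3.561383
t=5: π = [0.1454, 0.1801, 0.2200, 0.1704, 0.1041, 0.1800], E[r] = -1.1752, γ^t·E[r] = -0.197513, running G = -3.758895
t=6: π = [0.1455, 0.1801, 0.2200, 0.1704, 0.1041, 0.1800], E[r] = -1.1752, γ^t·E[r] = -0.138263, running G = -3.897158
t=7: π = [0.1455, 0.1801, 0.2200, 0.1704, 0.1041, 0.1800], E[r] = -1.1752, γ^t·E[r] = -0.096784, running G = -3.993941

G = -3.9939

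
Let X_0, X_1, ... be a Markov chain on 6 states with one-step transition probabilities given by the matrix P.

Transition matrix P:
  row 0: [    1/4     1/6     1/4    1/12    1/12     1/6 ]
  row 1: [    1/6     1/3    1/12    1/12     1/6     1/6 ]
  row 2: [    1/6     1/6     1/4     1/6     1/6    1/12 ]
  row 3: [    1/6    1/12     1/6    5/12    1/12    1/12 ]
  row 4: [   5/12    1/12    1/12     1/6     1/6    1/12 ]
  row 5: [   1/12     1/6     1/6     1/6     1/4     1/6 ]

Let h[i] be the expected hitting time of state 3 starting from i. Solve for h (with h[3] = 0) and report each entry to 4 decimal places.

First-step conditioning: h[3] = 0; for i ≠ 3, h[i] = 1 + Σ_k P[i][k]·h[k].
  h[0] = 1 + 1/4·h[0] + 1/6·h[1] + 1/4·h[2] + 1/12·h[4] + 1/6·h[5]
  h[1] = 1 + 1/6·h[0] + 1/3·h[1] + 1/12·h[2] + 1/6·h[4] + 1/6·h[5]
  h[2] = 1 + 1/6·h[0] + 1/6·h[1] + 1/4·h[2] + 1/6·h[4] + 1/12·h[5]
  h[4] = 1 + 5/12·h[0] + 1/12·h[1] + 1/12·h[2] + 1/6·h[4] + 1/12·h[5]
  h[5] = 1 + 1/12·h[0] + 1/6·h[1] + 1/6·h[2] + 1/4·h[4] + 1/6·h[5]
Solving the 5×5 linear system over states ≠ 3 gives exactly h = [48849/5989, 49311/5989, 44856/5989, 0, 45483/5989, 44550/5989] (h[3] = 0 is the target).

h = [8.1565, 8.2336, 7.4897, 0.0000, 7.5944, 7.4386]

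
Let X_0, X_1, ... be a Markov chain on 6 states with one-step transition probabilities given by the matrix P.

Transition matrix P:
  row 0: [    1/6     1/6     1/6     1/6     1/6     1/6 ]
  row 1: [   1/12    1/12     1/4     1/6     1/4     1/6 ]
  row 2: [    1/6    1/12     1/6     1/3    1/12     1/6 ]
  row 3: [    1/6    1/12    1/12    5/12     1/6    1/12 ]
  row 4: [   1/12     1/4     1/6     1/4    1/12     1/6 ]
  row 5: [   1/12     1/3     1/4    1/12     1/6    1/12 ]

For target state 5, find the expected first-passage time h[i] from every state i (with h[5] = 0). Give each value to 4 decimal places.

h = [6.9507, 6.9645, 7.0708, 7.7081, 7.0100, 0.0000]

First-step conditioning: h[5] = 0; for i ≠ 5, h[i] = 1 + Σ_k P[i][k]·h[k].
  h[0] = 1 + 1/6·h[0] + 1/6·h[1] + 1/6·h[2] + 1/6·h[3] + 1/6·h[4]
  h[1] = 1 + 1/12·h[0] + 1/12·h[1] + 1/4·h[2] + 1/6·h[3] + 1/4·h[4]
  h[2] = 1 + 1/6·h[0] + 1/12·h[1] + 1/6·h[2] + 1/3·h[3] + 1/12·h[4]
  h[3] = 1 + 1/6·h[0] + 1/12·h[1] + 1/12·h[2] + 5/12·h[3] + 1/6·h[4]
  h[4] = 1 + 1/12·h[0] + 1/4·h[1] + 1/6·h[2] + 1/4·h[3] + 1/12·h[4]
Solving the 5×5 linear system over states ≠ 5 gives exactly h = [8598/1237, 111996/16081, 113706/16081, 123954/16081, 112728/16081, 0] (h[5] = 0 is the target).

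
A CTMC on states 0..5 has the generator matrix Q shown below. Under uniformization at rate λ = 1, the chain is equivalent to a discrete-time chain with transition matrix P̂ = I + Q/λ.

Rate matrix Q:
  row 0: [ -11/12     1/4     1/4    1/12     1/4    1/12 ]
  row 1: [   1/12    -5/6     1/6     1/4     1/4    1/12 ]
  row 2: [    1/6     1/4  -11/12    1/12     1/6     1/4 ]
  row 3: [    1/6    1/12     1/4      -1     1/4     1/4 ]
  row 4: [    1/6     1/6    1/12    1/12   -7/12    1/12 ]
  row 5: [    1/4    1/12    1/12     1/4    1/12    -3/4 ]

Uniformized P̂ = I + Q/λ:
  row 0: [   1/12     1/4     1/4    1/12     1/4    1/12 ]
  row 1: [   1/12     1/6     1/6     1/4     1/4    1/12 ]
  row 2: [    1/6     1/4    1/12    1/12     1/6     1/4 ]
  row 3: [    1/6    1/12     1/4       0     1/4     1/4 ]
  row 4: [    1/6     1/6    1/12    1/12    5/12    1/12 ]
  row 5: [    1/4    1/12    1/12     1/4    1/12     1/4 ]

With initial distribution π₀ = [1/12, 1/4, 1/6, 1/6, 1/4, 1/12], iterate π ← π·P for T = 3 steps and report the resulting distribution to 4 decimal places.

t=0: π = [0.0833, 0.2500, 0.1667, 0.1667, 0.2500, 0.0833]
t=1: π = [0.1458, 0.1667, 0.1458, 0.1250, 0.2639, 0.1528]
t=2: π = [0.1534, 0.1678, 0.1424, 0.1262, 0.2564, 0.1539]
t=3: π = [0.1527, 0.1680, 0.1439, 0.1264, 0.2552, 0.1537]

π = [0.1527, 0.1680, 0.1439, 0.1264, 0.2552, 0.1537]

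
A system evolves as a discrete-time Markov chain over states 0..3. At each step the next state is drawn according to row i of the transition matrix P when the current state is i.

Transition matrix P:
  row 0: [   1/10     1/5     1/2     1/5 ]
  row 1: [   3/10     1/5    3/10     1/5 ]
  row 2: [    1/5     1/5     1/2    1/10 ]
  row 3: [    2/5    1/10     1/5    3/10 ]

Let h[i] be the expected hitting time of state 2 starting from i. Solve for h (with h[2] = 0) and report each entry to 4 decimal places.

h = [2.5140, 3.0168, 0.0000, 3.2961]

First-step conditioning: h[2] = 0; for i ≠ 2, h[i] = 1 + Σ_k P[i][k]·h[k].
  h[0] = 1 + 1/10·h[0] + 1/5·h[1] + 1/5·h[3]
  h[1] = 1 + 3/10·h[0] + 1/5·h[1] + 1/5·h[3]
  h[3] = 1 + 2/5·h[0] + 1/10·h[1] + 3/10·h[3]
Solving the 3×3 linear system over states ≠ 2 gives exactly h = [450/179, 540/179, 0, 590/179] (h[2] = 0 is the target).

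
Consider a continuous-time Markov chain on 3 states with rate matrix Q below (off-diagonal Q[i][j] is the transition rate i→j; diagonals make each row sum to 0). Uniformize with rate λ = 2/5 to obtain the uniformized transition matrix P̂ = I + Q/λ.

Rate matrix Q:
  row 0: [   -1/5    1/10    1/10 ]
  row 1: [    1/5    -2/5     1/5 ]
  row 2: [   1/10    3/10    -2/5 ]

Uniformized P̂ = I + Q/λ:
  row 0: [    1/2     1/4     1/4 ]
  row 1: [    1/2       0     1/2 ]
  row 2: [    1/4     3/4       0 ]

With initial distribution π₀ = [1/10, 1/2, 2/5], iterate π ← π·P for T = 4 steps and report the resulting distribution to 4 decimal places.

t=0: π = [0.1000, 0.5000, 0.4000]
t=1: π = [0.4000, 0.3250, 0.2750]
t=2: π = [0.4313, 0.3063, 0.2625]
t=3: π = [0.4344, 0.3047, 0.2609]
t=4: π = [0.4348, 0.3043, 0.2609]

π = [0.4348, 0.3043, 0.2609]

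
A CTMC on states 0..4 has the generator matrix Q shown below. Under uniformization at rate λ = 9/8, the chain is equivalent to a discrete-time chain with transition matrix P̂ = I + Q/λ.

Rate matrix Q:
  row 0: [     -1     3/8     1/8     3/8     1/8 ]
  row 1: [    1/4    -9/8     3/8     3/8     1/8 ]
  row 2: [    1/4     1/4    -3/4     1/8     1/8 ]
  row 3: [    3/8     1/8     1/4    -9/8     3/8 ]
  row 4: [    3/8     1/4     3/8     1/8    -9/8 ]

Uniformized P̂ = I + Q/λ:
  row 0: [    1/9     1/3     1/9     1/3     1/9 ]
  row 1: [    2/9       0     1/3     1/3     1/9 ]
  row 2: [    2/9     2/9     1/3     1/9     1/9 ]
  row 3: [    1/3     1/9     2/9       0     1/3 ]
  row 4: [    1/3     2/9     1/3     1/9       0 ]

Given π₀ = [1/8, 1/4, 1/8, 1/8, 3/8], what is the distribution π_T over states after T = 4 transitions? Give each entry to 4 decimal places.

t=0: π = [0.1250, 0.2500, 0.1250, 0.1250, 0.3750]
t=1: π = [0.2639, 0.1667, 0.2917, 0.1806, 0.0972]
t=2: π = [0.2238, 0.1944, 0.2546, 0.1867, 0.1404]
t=3: π = [0.2337, 0.1831, 0.2629, 0.1833, 0.1370]
t=4: π = [0.2318, 0.1871, 0.2610, 0.1834, 0.1366]

π = [0.2318, 0.1871, 0.2610, 0.1834, 0.1366]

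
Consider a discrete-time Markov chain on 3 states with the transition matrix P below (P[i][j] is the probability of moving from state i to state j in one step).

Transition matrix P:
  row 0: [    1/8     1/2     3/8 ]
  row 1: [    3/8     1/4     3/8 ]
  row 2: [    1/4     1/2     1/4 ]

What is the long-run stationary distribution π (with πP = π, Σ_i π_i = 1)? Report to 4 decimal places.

π = [0.2667, 0.4000, 0.3333]

Balance equations π_j = Σ_i π_i·P[i][j]:
  π_0 = 1/8·π_0 + 3/8·π_1 + 1/4·π_2
  π_1 = 1/2·π_0 + 1/4·π_1 + 1/2·π_2
  normalize: π_0 + π_1 + π_2 = 1
Solving the linear system gives exactly π = [4/15, 2/5, 1/3].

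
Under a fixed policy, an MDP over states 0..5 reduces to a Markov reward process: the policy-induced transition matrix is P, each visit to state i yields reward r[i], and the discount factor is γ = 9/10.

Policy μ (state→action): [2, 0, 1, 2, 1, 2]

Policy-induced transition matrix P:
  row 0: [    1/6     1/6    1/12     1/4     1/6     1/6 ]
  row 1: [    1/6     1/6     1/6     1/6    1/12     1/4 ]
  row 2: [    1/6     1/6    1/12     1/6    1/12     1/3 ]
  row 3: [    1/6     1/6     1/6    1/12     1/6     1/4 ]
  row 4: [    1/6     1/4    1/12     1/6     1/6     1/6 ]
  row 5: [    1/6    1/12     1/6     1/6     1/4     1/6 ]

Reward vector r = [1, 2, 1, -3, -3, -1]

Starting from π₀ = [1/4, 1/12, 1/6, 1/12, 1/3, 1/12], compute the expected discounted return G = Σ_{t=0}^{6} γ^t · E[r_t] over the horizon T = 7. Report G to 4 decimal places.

t=0: π = [0.2500, 0.0833, 0.1667, 0.0833, 0.3333, 0.0833], E[r] = -0.7500, γ^t·E[r] = -0.750000, running G = -0.750000
t=1: π = [0.1667, 0.1875, 0.1042, 0.1806, 0.1528, 0.2083], E[r] = -0.5625, γ^t·E[r] = -0.506250, running G = -1.256250
t=2: π = [0.1667, 0.1620, 0.1314, 0.1655, 0.1597, 0.2147], E[r] = -0.5683, γ^t·E[r] = -0.460313, running G = -1.716563
t=3: π = [0.1667, 0.1621, 0.1285, 0.1668, 0.1601, 0.2159], E[r] = -0.5771, γ^t·E[r] = -0.420715, running G = -2.137277
t=4: π = [0.1667, 0.1620, 0.1287, 0.1667, 0.1604, 0.2155], E[r] = -0.5773, γ^t·E[r] = -0.378796, running G = -2.516074
t=5: π = [0.1667, 0.1621, 0.1287, 0.1667, 0.1604, 0.2155], E[r] = -0.5772, γ^t·E[r] = -0.340827, running G = -2.856901
t=6: π = [0.1667, 0.1621, 0.1287, 0.1667, 0.1604, 0.2155], E[r] = -0.5772, γ^t·E[r] = -0.306745, running G = -3.163645

G = -3.1636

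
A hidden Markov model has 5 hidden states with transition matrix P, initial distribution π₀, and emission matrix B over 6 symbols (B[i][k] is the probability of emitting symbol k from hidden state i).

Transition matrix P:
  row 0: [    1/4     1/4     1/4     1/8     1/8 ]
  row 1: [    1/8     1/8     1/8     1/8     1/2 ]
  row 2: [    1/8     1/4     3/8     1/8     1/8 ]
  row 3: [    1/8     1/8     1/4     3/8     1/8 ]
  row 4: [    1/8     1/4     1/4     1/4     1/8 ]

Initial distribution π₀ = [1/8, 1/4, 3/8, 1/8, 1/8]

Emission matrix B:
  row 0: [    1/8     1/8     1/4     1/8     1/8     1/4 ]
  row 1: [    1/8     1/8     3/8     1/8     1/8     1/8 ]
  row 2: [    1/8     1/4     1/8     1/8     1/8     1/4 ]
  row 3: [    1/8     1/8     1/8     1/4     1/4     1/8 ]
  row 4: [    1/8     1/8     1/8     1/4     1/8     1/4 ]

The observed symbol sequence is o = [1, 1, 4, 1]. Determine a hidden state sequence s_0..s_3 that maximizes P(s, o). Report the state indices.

t=0: δ = [1.562e-02, 3.125e-02, 9.375e-02, 1.562e-02, 1.562e-02]  (obs o_0=1)
t=1: δ = [1.465e-03, 2.930e-03, 8.789e-03, 1.465e-03, 1.953e-03]  ψ = [2, 2, 2, 2, 1]  (obs o_1=1)
t=2: δ = [1.373e-04, 2.747e-04, 4.120e-04, 2.747e-04, 1.831e-04]  ψ = [2, 2, 2, 2, 1]  (obs o_2=4)
t=3: δ = [6.437e-06, 1.287e-05, 3.862e-05, 1.287e-05, 1.717e-05]  ψ = [2, 2, 2, 3, 1]  (obs o_3=1)
backtrack: best end state = 2; path = [2, 2, 2, 2]

path = [2, 2, 2, 2]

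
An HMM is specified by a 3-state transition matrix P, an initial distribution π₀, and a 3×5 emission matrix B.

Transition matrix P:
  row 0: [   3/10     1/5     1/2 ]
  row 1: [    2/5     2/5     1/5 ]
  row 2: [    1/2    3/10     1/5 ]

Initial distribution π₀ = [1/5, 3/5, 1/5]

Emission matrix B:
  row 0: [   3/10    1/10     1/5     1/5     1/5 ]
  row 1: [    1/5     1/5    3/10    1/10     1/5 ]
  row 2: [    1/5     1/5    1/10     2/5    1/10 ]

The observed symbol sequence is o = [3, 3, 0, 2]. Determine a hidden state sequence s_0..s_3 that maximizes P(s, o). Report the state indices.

t=0: δ = [4.000e-02, 6.000e-02, 8.000e-02]  (obs o_0=3)
t=1: δ = [8.000e-03, 2.400e-03, 8.000e-03]  ψ = [2, 1, 0]  (obs o_1=3)
t=2: δ = [1.200e-03, 4.800e-04, 8.000e-04]  ψ = [2, 2, 0]  (obs o_2=0)
t=3: δ = [8.000e-05, 7.200e-05, 6.000e-05]  ψ = [2, 0, 0]  (obs o_3=2)
backtrack: best end state = 0; path = [2, 0, 2, 0]

path = [2, 0, 2, 0]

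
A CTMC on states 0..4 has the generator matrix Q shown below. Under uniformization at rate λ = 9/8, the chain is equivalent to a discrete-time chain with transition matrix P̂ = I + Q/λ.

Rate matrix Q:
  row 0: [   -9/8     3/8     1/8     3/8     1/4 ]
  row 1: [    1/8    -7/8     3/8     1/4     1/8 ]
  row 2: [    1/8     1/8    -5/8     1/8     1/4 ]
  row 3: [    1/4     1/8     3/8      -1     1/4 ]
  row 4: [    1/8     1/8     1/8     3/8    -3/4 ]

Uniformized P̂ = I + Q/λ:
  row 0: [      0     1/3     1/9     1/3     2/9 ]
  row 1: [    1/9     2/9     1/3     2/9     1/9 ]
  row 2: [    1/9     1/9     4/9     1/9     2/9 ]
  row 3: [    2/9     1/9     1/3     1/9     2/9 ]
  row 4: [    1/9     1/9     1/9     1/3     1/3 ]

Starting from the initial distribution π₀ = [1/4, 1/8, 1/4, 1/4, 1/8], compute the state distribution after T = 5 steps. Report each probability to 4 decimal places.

t=0: π = [0.2500, 0.1250, 0.2500, 0.2500, 0.1250]
t=1: π = [0.1111, 0.1806, 0.2778, 0.2083, 0.2222]
t=2: π = [0.1219, 0.1559, 0.2901, 0.2052, 0.2269]
t=3: π = [0.1204, 0.1555, 0.2881, 0.2059, 0.2301]
t=4: π = [0.1206, 0.1551, 0.2875, 0.2063, 0.2305]
t=5: π = [0.1206, 0.1552, 0.2872, 0.2064, 0.2306]

π = [0.1206, 0.1552, 0.2872, 0.2064, 0.2306]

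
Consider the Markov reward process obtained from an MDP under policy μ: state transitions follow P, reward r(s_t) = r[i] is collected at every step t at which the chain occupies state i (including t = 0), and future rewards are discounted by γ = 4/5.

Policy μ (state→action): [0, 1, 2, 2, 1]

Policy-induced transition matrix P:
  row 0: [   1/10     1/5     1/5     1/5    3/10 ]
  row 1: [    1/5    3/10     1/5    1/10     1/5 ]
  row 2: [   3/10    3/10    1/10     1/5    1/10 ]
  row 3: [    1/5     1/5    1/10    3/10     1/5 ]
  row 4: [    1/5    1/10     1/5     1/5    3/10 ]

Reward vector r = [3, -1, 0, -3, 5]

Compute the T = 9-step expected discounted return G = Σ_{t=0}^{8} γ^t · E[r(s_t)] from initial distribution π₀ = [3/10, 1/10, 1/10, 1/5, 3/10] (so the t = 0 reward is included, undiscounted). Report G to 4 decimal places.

G = 4.7755

t=0: π = [0.3000, 0.1000, 0.1000, 0.2000, 0.3000], E[r] = 1.7000, γ^t·E[r] = 1.700000, running G = 1.700000
t=1: π = [0.1800, 0.1900, 0.1700, 0.2100, 0.2500], E[r] = 0.9700, γ^t·E[r] = 0.776000, running G = 2.476000
t=2: π = [0.1990, 0.2110, 0.1620, 0.2020, 0.2260], E[r] = 0.9100, γ^t·E[r] = 0.582400, running G = 3.058400
t=3: π = [0.1963, 0.2147, 0.1636, 0.1991, 0.2263], E[r] = 0.9084, γ^t·E[r] = 0.465101, running G = 3.523501
t=4: π = [0.1967, 0.2152, 0.1637, 0.1984, 0.2259], E[r] = 0.9092, γ^t·E[r] = 0.372396, running G = 3.895897
t=5: π = [0.1967, 0.2153, 0.1638, 0.1983, 0.2259], E[r] = 0.9093, γ^t·E[r] = 0.297951, running G = 4.193848
t=6: π = [0.1967, 0.2153, 0.1638, 0.1983, 0.2259], E[r] = 0.9093, γ^t·E[r] = 0.238368, running G = 4.432216
t=7: π = [0.1967, 0.2153, 0.1638, 0.1983, 0.2259], E[r] = 0.9093, γ^t·E[r] = 0.190695, running G = 4.622912
t=8: π = [0.1967, 0.2153, 0.1638, 0.1983, 0.2259], E[r] = 0.9093, γ^t·E[r] = 0.152556, running G = 4.775468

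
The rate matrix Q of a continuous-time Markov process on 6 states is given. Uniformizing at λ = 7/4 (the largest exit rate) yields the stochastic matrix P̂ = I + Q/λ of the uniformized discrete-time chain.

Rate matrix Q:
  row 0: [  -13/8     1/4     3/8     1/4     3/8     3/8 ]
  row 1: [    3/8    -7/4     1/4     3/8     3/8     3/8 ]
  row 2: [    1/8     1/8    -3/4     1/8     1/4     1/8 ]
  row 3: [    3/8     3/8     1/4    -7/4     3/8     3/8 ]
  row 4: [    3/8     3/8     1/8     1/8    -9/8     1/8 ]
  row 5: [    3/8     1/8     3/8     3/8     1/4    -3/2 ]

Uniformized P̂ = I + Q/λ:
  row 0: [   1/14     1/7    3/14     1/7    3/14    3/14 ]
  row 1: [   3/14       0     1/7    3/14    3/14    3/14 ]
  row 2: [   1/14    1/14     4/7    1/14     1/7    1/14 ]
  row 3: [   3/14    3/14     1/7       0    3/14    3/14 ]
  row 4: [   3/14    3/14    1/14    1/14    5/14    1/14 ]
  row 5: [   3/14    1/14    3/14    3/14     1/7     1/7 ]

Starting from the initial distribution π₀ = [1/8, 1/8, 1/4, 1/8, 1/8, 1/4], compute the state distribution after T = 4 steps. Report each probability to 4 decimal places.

t=0: π = [0.1250, 0.1250, 0.2500, 0.1250, 0.1250, 0.2500]
t=1: π = [0.1607, 0.1071, 0.2679, 0.1250, 0.1964, 0.1429]
t=2: π = [0.1531, 0.1212, 0.2653, 0.1097, 0.2130, 0.1378]
t=3: π = [0.1545, 0.1198, 0.2621, 0.1115, 0.2159, 0.1361]
t=4: π = [0.1548, 0.1207, 0.2605, 0.1111, 0.2167, 0.1363]

π = [0.1548, 0.1207, 0.2605, 0.1111, 0.2167, 0.1363]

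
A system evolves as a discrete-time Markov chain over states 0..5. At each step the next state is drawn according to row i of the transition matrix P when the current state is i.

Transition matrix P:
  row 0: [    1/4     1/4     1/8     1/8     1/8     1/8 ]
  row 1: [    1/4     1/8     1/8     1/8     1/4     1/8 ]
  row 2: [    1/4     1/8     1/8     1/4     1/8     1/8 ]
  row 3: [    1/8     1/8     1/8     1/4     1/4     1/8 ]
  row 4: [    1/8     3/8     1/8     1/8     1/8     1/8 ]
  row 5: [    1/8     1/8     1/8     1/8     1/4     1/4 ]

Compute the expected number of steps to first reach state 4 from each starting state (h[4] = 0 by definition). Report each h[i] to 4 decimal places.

First-step conditioning: h[4] = 0; for i ≠ 4, h[i] = 1 + Σ_k P[i][k]·h[k].
  h[0] = 1 + 1/4·h[0] + 1/4·h[1] + 1/8·h[2] + 1/8·h[3] + 1/8·h[5]
  h[1] = 1 + 1/4·h[0] + 1/8·h[1] + 1/8·h[2] + 1/8·h[3] + 1/8·h[5]
  h[2] = 1 + 1/4·h[0] + 1/8·h[1] + 1/8·h[2] + 1/4·h[3] + 1/8·h[5]
  h[3] = 1 + 1/8·h[0] + 1/8·h[1] + 1/8·h[2] + 1/4·h[3] + 1/8·h[5]
  h[5] = 1 + 1/8·h[0] + 1/8·h[1] + 1/8·h[2] + 1/8·h[3] + 1/4·h[5]
Solving the 5×5 linear system over states ≠ 4 gives exactly h = [4032/745, 3584/745, 4024/745, 704/149, 0, 704/149] (h[4] = 0 is the target).

h = [5.4121, 4.8107, 5.4013, 4.7248, 0.0000, 4.7248]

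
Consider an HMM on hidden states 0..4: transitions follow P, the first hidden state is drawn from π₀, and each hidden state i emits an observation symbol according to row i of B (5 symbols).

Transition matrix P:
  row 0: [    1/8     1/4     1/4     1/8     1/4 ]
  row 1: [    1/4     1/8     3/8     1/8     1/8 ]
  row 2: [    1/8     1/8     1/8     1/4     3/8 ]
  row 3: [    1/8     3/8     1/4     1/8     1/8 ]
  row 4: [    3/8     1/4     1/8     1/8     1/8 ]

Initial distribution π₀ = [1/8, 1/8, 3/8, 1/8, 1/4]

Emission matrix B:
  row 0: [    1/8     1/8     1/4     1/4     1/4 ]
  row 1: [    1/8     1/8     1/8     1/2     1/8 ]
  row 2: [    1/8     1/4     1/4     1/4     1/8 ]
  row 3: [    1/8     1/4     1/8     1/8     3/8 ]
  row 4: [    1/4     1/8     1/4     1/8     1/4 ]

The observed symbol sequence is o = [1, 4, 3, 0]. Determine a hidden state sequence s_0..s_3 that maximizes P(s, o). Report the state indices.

path = [2, 3, 1, 2]

t=0: δ = [1.562e-02, 1.562e-02, 9.375e-02, 3.125e-02, 3.125e-02]  (obs o_0=1)
t=1: δ = [2.930e-03, 1.465e-03, 1.465e-03, 8.789e-03, 8.789e-03]  ψ = [2, 2, 2, 2, 2]  (obs o_1=4)
t=2: δ = [8.240e-04, 1.648e-03, 5.493e-04, 1.373e-04, 1.373e-04]  ψ = [4, 3, 3, 3, 3]  (obs o_2=3)
t=3: δ = [5.150e-05, 2.575e-05, 7.725e-05, 2.575e-05, 5.150e-05]  ψ = [1, 0, 1, 1, 0]  (obs o_3=0)
backtrack: best end state = 2; path = [2, 3, 1, 2]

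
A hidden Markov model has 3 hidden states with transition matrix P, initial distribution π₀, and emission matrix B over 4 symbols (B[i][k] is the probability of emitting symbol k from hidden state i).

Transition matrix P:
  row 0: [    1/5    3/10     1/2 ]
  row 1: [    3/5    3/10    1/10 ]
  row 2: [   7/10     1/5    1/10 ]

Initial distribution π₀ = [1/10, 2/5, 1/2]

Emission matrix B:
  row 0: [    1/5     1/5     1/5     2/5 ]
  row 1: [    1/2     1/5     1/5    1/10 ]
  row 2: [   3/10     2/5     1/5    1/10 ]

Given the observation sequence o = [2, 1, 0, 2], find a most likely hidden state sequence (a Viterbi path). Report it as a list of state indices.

t=0: δ = [2.000e-02, 8.000e-02, 1.000e-01]  (obs o_0=2)
t=1: δ = [1.400e-02, 4.800e-03, 4.000e-03]  ψ = [2, 1, 0]  (obs o_1=1)
t=2: δ = [5.760e-04, 2.100e-03, 2.100e-03]  ψ = [1, 0, 0]  (obs o_2=0)
t=3: δ = [2.940e-04, 1.260e-04, 5.760e-05]  ψ = [2, 1, 0]  (obs o_3=2)
backtrack: best end state = 0; path = [2, 0, 2, 0]

path = [2, 0, 2, 0]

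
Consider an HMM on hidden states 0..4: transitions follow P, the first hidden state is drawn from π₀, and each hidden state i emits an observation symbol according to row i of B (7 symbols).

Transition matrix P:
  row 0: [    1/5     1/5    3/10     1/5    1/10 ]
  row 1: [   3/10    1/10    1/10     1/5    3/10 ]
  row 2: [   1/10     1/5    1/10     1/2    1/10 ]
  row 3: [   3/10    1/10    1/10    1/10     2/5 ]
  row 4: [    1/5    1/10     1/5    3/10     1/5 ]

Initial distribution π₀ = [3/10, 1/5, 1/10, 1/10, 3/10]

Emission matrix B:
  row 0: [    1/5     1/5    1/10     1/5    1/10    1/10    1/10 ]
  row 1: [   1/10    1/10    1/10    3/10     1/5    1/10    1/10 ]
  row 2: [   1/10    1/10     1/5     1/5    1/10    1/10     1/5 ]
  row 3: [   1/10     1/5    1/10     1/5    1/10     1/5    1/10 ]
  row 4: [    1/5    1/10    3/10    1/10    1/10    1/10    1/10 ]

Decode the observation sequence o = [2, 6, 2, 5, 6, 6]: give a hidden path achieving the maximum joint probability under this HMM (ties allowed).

path = [4, 3, 4, 3, 0, 2]

t=0: δ = [3.000e-02, 2.000e-02, 2.000e-02, 1.000e-02, 9.000e-02]  (obs o_0=2)
t=1: δ = [1.800e-03, 9.000e-04, 3.600e-03, 2.700e-03, 1.800e-03]  ψ = [4, 4, 4, 4, 4]  (obs o_1=6)
t=2: δ = [8.100e-05, 7.200e-05, 1.080e-04, 1.800e-04, 3.240e-04]  ψ = [3, 2, 0, 2, 3]  (obs o_2=2)
t=3: δ = [6.480e-06, 3.240e-06, 6.480e-06, 1.944e-05, 7.200e-06]  ψ = [4, 4, 4, 4, 3]  (obs o_3=5)
t=4: δ = [5.832e-07, 1.944e-07, 3.888e-07, 3.240e-07, 7.776e-07]  ψ = [3, 3, 0, 2, 3]  (obs o_4=6)
t=5: δ = [1.555e-08, 1.166e-08, 3.499e-08, 2.333e-08, 1.555e-08]  ψ = [4, 0, 0, 4, 4]  (obs o_5=6)
backtrack: best end state = 2; path = [4, 3, 4, 3, 0, 2]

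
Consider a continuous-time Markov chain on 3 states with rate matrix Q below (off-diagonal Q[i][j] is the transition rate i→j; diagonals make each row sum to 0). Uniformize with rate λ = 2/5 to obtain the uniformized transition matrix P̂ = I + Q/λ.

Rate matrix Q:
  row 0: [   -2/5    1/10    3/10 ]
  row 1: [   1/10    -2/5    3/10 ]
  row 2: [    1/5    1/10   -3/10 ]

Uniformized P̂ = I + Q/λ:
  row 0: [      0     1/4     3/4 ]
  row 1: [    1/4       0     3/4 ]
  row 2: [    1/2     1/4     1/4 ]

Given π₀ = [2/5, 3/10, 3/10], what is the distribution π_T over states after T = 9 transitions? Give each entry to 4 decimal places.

π = [0.2996, 0.2000, 0.5004]

t=0: π = [0.4000, 0.3000, 0.3000]
t=1: π = [0.2250, 0.1750, 0.6000]
t=2: π = [0.3438, 0.2063, 0.4500]
t=3: π = [0.2766, 0.1984, 0.5250]
t=4: π = [0.3121, 0.2004, 0.4875]
t=5: π = [0.2938, 0.1999, 0.5063]
t=6: π = [0.3031, 0.2000, 0.4969]
t=7: π = [0.2984, 0.2000, 0.5016]
t=8: π = [0.3008, 0.2000, 0.4992]
t=9: π = [0.2996, 0.2000, 0.5004]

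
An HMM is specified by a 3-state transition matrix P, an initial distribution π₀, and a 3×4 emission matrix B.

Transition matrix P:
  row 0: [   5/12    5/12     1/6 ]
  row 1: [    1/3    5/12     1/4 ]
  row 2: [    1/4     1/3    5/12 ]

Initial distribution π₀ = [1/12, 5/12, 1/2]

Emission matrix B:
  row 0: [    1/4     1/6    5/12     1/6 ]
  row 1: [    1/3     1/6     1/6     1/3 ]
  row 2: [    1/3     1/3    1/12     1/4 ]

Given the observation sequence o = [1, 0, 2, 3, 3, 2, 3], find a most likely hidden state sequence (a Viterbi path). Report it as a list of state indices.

path = [2, 1, 0, 1, 1, 0, 1]

t=0: δ = [1.389e-02, 6.944e-02, 1.667e-01]  (obs o_0=1)
t=1: δ = [1.042e-02, 1.852e-02, 2.315e-02]  ψ = [2, 2, 2]  (obs o_1=0)
t=2: δ = [2.572e-03, 1.286e-03, 8.038e-04]  ψ = [1, 1, 2]  (obs o_2=2)
t=3: δ = [1.786e-04, 3.572e-04, 1.072e-04]  ψ = [0, 0, 0]  (obs o_3=3)
t=4: δ = [1.985e-05, 4.961e-05, 2.233e-05]  ψ = [1, 1, 1]  (obs o_4=3)
t=5: δ = [6.891e-06, 3.445e-06, 1.034e-06]  ψ = [1, 1, 1]  (obs o_5=2)
t=6: δ = [4.785e-07, 9.571e-07, 2.871e-07]  ψ = [0, 0, 0]  (obs o_6=3)
backtrack: best end state = 1; path = [2, 1, 0, 1, 1, 0, 1]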